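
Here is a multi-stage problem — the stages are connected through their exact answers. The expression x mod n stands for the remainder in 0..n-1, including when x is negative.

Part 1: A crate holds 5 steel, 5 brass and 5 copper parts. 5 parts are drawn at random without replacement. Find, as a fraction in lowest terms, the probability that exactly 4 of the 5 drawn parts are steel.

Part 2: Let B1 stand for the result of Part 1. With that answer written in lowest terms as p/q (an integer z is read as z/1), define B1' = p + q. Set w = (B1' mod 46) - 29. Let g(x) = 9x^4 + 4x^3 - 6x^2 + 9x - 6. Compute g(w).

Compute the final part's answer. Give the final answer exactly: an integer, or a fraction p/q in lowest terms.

Part 1: total draws C(15,5) = 3003; favorable C(5,4)*C(10,1) = 50; P = 50/3003; answer 50/3003
Part 2: B1 = 50/3003; threaded value p + q = 3053; w = -12; 9*(-12)^4 + 4*(-12)^3 - 6*(-12)^2 + 9*(-12)^1 - 6 = (186624) + (-6912) + (-864) + (-108) + (-6) = 178734; answer 178734

178734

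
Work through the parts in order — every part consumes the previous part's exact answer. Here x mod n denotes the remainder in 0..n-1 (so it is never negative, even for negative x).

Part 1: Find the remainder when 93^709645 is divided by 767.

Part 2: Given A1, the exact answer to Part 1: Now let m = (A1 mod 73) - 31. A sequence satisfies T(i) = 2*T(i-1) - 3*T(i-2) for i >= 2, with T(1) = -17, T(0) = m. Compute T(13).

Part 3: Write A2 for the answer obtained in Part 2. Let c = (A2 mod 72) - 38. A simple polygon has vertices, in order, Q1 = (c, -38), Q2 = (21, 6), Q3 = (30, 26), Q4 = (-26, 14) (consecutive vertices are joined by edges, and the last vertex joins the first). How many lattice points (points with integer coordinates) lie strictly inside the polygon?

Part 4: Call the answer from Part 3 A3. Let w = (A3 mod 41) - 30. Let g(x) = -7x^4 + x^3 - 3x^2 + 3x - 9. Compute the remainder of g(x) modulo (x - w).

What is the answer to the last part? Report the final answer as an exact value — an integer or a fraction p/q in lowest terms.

Part 1: squarings mod 767: 93^1=93, 93^2=212, 93^4=458, 93^8=373, 93^16=302, 93^32=698, 93^64=159, 93^128=737, 93^256=133, 93^512=48, 93^1024=3, 93^2048=9, 93^4096=81, 93^8192=425, 93^16384=380, 93^32768=204, 93^65536=198, 93^131072=87, 93^262144=666, 93^524288=230; 93^709645 = 93^1 * 93^4 * 93^8 * 93^1024 * 93^4096 * 93^16384 * 93^32768 * 93^131072 * 93^524288 = 54 (mod 767); answer 54
Part 2: A1 = 54; m = 23; T(2) = 2*(-17) - 3*(23) = -103; iterating: T(2)=-103, T(3)=-155, T(4)=-1, T(5)=463, T(6)=929, T(7)=469, T(8)=-1849, T(9)=-5105, T(10)=-4663, T(11)=5989, T(12)=25967, T(13)=33967; answer 33967
Part 3: A2 = 33967; c = 17; cross terms: (17*6 - 21*-38)=900, (21*26 - 30*6)=366, (30*14 - -26*26)=1096, (-26*-38 - 17*14)=750; twice the area = |3112| = 3112; area = 1556; boundary points = 4 + 1 + 4 + 1 = 10; strictly interior points = area - boundary/2 + 1 = 1552; answer 1552
Part 4: A3 = 1552; w = 5; remainder = value at the root: -7*(5)^4 + 1*(5)^3 - 3*(5)^2 + 3*(5)^1 - 9 = (-4375) + (125) + (-75) + (15) + (-9) = -4319; answer -4319

-4319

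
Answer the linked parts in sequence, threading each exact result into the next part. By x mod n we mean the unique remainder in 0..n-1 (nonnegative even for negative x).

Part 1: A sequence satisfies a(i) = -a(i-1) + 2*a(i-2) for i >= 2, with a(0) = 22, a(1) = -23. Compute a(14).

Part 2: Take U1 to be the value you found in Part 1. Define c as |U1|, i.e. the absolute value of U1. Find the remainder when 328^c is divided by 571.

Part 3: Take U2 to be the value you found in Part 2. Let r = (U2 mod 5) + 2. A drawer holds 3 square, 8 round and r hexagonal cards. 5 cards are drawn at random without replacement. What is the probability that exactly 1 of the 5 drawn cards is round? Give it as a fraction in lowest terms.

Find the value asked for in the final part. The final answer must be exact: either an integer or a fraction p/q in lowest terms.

Part 1: a(2) = -1*(-23) + 2*(22) = 67; iterating: a(2)=67, a(3)=-113, a(4)=247, a(5)=-473, a(6)=967, a(7)=-1913, a(8)=3847, a(9)=-7673, a(10)=15367, a(11)=-30713, a(12)=61447, a(13)=-122873, a(14)=245767; answer 245767
Part 2: U1 = 245767; c = 245767; squarings mod 571: 328^1=328, 328^2=236, 328^4=309, 328^8=124, 328^16=530, 328^32=539, 328^64=453, 328^128=220, 328^256=436, 328^512=524, 328^1024=496, 328^2048=486, 328^4096=373, 328^8192=376, 328^16384=339, 328^32768=150, 328^65536=231, 328^131072=258; 328^245767 = 328^1 * 328^2 * 328^4 * 328^16384 * 328^32768 * 328^65536 * 328^131072 = 29 (mod 571); answer 29
Part 3: U2 = 29; r = 6; total draws C(17,5) = 6188; favorable C(8,1)*C(9,4) = 1008; P = 36/221; answer 36/221

36/221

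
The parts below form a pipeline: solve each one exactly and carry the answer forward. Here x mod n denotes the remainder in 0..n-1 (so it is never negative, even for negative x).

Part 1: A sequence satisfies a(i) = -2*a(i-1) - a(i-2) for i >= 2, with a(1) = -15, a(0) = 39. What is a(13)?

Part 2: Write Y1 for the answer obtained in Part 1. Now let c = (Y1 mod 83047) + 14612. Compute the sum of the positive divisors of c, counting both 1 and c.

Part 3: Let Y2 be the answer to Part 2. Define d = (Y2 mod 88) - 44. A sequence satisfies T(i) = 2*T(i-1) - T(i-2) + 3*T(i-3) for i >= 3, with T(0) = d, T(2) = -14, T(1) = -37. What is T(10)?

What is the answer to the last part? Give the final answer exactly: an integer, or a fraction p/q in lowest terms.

-5377

Part 1: a(2) = -2*(-15) - 1*(39) = -9; iterating: a(2)=-9, a(3)=33, a(4)=-57, a(5)=81, a(6)=-105, a(7)=129, a(8)=-153, a(9)=177, a(10)=-201, a(11)=225, a(12)=-249, a(13)=273; answer 273
Part 2: Y1 = 273; c = 14885; 14885 = 5 * 13 * 229; sigma = (1 + 5) * (1 + 13) * (1 + 229) = 6 * 14 * 230 = 19320; answer 19320
Part 3: Y2 = 19320; d = 4; T(3) = 2*(-14) - 1*(-37) + 3*(4) = 21; iterating: T(3)=21, T(4)=-55, T(5)=-173, T(6)=-228, T(7)=-448, T(8)=-1187, T(9)=-2610, T(10)=-5377; answer -5377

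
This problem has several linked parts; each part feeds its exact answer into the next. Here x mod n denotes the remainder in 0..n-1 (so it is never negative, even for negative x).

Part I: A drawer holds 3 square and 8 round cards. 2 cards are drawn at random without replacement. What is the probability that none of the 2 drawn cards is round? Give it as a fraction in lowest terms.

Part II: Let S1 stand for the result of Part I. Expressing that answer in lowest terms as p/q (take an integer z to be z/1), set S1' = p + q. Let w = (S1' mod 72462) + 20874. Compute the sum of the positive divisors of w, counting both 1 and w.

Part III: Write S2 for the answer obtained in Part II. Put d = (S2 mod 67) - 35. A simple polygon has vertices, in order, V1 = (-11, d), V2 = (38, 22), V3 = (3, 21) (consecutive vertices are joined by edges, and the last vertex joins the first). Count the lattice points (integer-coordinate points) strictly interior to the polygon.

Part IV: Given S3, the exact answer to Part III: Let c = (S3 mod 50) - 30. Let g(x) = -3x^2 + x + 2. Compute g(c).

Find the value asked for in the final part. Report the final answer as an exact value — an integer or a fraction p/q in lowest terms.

-2728

Part I: total draws C(11,2) = 55; favorable C(3,2) = 3; P = 3/55; answer 3/55
Part II: S1 = 3/55; threaded value p + q = 58; w = 20932; 20932 = 2^2 * 5233; sigma = (1 + 2 + 4) * (1 + 5233) = 7 * 5234 = 36638; answer 36638
Part III: S2 = 36638; d = 21; cross terms: (-11*22 - 38*21)=-1040, (38*21 - 3*22)=732, (3*21 - -11*21)=294; twice the area = |-14| = 14; area = 7; boundary points = 1 + 1 + 14 = 16; strictly interior points = area - boundary/2 + 1 = 0; answer 0
Part IV: S3 = 0; c = -30; -3*(-30)^2 + 1*(-30)^1 + 2 = (-2700) + (-30) + (2) = -2728; answer -2728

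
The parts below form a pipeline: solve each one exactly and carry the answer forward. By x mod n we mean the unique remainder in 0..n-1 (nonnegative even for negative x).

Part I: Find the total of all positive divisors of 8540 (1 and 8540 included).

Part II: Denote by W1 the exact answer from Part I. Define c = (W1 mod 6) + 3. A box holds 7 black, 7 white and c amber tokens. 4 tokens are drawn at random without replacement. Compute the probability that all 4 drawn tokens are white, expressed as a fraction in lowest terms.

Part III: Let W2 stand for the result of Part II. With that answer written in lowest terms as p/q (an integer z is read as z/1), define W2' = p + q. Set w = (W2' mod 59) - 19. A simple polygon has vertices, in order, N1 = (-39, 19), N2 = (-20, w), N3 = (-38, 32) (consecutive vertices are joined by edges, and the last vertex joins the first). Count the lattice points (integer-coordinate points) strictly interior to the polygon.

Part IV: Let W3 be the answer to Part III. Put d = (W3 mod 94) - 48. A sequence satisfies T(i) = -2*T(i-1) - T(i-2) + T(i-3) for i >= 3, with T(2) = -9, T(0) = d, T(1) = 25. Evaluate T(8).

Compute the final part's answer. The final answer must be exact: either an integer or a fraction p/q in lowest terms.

13

Part I: 8540 = 2^2 * 5 * 7 * 61; sigma = (1 + 2 + 4) * (1 + 5) * (1 + 7) * (1 + 61) = 7 * 6 * 8 * 62 = 20832; answer 20832
Part II: W1 = 20832; c = 3; total draws C(17,4) = 2380; favorable C(7,4) = 35; P = 1/68; answer 1/68
Part III: W2 = 1/68; threaded value p + q = 69; w = -9; cross terms: (-39*-9 - -20*19)=731, (-20*32 - -38*-9)=-982, (-38*19 - -39*32)=526; twice the area = |275| = 275; area = 275/2; boundary points = 1 + 1 + 1 = 3; strictly interior points = area - boundary/2 + 1 = 137; answer 137
Part IV: W3 = 137; d = -5; T(3) = -2*(-9) - 1*(25) + 1*(-5) = -12; iterating: T(3)=-12, T(4)=58, T(5)=-113, T(6)=156, T(7)=-141, T(8)=13; answer 13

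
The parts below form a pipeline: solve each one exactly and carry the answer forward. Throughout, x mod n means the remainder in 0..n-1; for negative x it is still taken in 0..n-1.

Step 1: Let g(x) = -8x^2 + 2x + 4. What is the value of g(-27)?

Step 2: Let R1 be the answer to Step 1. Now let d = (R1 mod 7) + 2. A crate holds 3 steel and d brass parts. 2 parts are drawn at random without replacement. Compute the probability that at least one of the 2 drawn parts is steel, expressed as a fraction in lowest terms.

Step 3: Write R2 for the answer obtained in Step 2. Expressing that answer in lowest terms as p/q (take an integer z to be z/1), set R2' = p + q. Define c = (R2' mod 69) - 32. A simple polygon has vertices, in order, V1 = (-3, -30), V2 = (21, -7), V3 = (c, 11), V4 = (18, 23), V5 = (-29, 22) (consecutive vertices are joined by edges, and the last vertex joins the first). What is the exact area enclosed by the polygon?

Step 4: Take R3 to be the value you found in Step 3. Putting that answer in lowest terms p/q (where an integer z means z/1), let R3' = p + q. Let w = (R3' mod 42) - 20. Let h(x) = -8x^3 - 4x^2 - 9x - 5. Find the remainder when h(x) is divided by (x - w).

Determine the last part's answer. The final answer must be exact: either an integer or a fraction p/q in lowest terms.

-26

Step 1: -8*(-27)^2 + 2*(-27)^1 + 4 = (-5832) + (-54) + (4) = -5882; answer -5882
Step 2: R1 = -5882; d = 7; total draws C(10,2) = 45; complement C(7,2) = 21; favorable 45 - 21 = 24; P = 8/15; answer 8/15
Step 3: R2 = 8/15; threaded value p + q = 23; c = -9; cross terms: (-3*-7 - 21*-30)=651, (21*11 - -9*-7)=168, (-9*23 - 18*11)=-405, (18*22 - -29*23)=1063, (-29*-30 - -3*22)=936; twice the area = |2413| = 2413; area = 2413/2; answer 2413/2
Step 4: R3 = 2413/2; threaded value p + q = 2415; w = 1; remainder = value at the root: -8*(1)^3 - 4*(1)^2 - 9*(1)^1 - 5 = (-8) + (-4) + (-9) + (-5) = -26; answer -26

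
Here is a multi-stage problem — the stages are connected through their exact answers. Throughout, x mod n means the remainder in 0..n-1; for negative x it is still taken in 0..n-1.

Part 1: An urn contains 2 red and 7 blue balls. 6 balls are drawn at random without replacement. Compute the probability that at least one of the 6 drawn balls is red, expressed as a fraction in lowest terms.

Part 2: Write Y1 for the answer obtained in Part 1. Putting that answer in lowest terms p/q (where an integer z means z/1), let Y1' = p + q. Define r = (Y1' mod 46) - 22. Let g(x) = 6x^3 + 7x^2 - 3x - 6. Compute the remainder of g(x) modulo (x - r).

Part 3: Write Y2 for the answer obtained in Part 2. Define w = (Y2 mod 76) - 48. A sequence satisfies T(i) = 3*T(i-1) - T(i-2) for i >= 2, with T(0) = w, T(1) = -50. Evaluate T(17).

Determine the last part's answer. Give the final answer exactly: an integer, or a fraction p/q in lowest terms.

Part 1: total draws C(9,6) = 84; complement C(7,6) = 7; favorable 84 - 7 = 77; P = 11/12; answer 11/12
Part 2: Y1 = 11/12; threaded value p + q = 23; r = 1; remainder = value at the root: 6*(1)^3 + 7*(1)^2 - 3*(1)^1 - 6 = (6) + (7) + (-3) + (-6) = 4; answer 4
Part 3: Y2 = 4; w = -44; T(2) = 3*(-50) - 1*(-44) = -106; iterating: T(2)=-106, T(3)=-268, T(4)=-698, T(5)=-1826, T(6)=-4780, T(7)=-12514, T(8)=-32762, T(9)=-85772, T(10)=-224554, T(11)=-587890, T(12)=-1539116, T(13)=-4029458, T(14)=-10549258, T(15)=-27618316, T(16)=-72305690, T(17)=-189298754; answer -189298754

-189298754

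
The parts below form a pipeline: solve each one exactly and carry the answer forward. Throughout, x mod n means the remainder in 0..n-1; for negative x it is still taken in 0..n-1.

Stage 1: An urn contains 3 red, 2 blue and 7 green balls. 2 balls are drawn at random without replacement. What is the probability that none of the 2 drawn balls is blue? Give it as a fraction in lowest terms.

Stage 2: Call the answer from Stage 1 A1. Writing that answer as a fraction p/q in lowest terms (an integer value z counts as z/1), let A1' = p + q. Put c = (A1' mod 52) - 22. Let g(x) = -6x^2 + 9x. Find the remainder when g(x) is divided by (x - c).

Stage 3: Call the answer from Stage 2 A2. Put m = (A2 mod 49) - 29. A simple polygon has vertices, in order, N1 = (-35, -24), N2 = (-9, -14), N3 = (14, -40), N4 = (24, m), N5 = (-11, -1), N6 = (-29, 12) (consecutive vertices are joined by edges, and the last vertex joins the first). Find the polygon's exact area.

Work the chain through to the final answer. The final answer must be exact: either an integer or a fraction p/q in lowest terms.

Stage 1: total draws C(12,2) = 66; favorable C(10,2) = 45; P = 15/22; answer 15/22
Stage 2: A1 = 15/22; threaded value p + q = 37; c = 15; remainder = value at the root: -6*(15)^2 + 9*(15)^1 = (-1350) + (135) = -1215; answer -1215
Stage 3: A2 = -1215; m = -19; cross terms: (-35*-14 - -9*-24)=274, (-9*-40 - 14*-14)=556, (14*-19 - 24*-40)=694, (24*-1 - -11*-19)=-233, (-11*12 - -29*-1)=-161, (-29*-24 - -35*12)=1116; twice the area = |2246| = 2246; area = 1123; answer 1123

1123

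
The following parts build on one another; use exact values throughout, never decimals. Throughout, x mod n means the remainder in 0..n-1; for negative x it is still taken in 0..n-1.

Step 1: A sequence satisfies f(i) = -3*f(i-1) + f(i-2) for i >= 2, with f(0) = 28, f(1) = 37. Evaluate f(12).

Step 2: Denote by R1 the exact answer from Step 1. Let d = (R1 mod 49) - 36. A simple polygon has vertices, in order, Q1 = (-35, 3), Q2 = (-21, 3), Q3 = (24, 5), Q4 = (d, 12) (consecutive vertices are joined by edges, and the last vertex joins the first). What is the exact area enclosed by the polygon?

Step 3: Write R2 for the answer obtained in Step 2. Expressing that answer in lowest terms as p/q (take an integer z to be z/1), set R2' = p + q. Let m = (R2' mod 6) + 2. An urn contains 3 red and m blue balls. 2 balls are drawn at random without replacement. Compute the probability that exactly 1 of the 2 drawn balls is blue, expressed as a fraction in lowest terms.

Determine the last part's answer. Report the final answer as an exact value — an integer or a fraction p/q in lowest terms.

15/28

Step 1: f(2) = -3*(37) + 1*(28) = -83; iterating: f(2)=-83, f(3)=286, f(4)=-941, f(5)=3109, f(6)=-10268, f(7)=33913, f(8)=-112007, f(9)=369934, f(10)=-1221809, f(11)=4035361, f(12)=-13327892; answer -13327892
Step 2: R1 = -13327892; d = -26; cross terms: (-35*3 - -21*3)=-42, (-21*5 - 24*3)=-177, (24*12 - -26*5)=418, (-26*3 - -35*12)=342; twice the area = |541| = 541; area = 541/2; answer 541/2
Step 3: R2 = 541/2; threaded value p + q = 543; m = 5; total draws C(8,2) = 28; favorable C(5,1)*C(3,1) = 15; P = 15/28; answer 15/28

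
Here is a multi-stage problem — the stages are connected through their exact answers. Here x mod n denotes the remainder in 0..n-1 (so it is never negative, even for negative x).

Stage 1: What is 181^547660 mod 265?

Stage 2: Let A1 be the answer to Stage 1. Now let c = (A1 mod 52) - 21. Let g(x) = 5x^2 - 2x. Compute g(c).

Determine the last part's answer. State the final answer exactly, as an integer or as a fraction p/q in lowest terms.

259

Stage 1: squarings mod 265: 181^1=181, 181^2=166, 181^4=261, 181^8=16, 181^16=256, 181^32=81, 181^64=201, 181^128=121, 181^256=66, 181^512=116, 181^1024=206, 181^2048=36, 181^4096=236, 181^8192=46, 181^16384=261, 181^32768=16, 181^65536=256, 181^131072=81, 181^262144=201, 181^524288=121; 181^547660 = 181^4 * 181^8 * 181^64 * 181^256 * 181^512 * 181^2048 * 181^4096 * 181^16384 * 181^524288 = 66 (mod 265); answer 66
Stage 2: A1 = 66; c = -7; 5*(-7)^2 - 2*(-7)^1 = (245) + (14) = 259; answer 259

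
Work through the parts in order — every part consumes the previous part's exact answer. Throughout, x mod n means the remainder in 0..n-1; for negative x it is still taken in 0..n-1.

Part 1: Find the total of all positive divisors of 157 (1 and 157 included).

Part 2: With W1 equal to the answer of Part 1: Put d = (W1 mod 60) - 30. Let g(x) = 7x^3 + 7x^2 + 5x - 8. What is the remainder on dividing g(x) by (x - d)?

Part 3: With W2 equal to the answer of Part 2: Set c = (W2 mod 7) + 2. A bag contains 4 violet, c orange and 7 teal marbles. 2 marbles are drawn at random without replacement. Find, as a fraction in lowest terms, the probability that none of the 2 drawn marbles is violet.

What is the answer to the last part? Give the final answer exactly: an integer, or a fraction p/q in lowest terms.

Part 1: 157 is prime, so its only divisors are 1 and 157; sigma = 1 + 157 = 158; answer 158
Part 2: W1 = 158; d = 8; remainder = value at the root: 7*(8)^3 + 7*(8)^2 + 5*(8)^1 - 8 = (3584) + (448) + (40) + (-8) = 4064; answer 4064
Part 3: W2 = 4064; c = 6; total draws C(17,2) = 136; favorable C(13,2) = 78; P = 39/68; answer 39/68

39/68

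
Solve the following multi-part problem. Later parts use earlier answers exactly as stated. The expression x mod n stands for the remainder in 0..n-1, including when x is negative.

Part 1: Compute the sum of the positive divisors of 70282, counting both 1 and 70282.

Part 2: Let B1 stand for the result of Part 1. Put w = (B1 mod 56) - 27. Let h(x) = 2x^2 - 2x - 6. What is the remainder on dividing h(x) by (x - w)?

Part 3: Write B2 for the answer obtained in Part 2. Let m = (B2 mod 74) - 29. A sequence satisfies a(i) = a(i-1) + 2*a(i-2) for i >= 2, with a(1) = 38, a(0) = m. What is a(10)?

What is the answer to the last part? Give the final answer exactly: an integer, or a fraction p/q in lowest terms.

4408

Part 1: 70282 = 2 * 35141; sigma = (1 + 2) * (1 + 35141) = 3 * 35142 = 105426; answer 105426
Part 2: B1 = 105426; w = 7; remainder = value at the root: 2*(7)^2 - 2*(7)^1 - 6 = (98) + (-14) + (-6) = 78; answer 78
Part 3: B2 = 78; m = -25; a(2) = 1*(38) + 2*(-25) = -12; iterating: a(2)=-12, a(3)=64, a(4)=40, a(5)=168, a(6)=248, a(7)=584, a(8)=1080, a(9)=2248, a(10)=4408; answer 4408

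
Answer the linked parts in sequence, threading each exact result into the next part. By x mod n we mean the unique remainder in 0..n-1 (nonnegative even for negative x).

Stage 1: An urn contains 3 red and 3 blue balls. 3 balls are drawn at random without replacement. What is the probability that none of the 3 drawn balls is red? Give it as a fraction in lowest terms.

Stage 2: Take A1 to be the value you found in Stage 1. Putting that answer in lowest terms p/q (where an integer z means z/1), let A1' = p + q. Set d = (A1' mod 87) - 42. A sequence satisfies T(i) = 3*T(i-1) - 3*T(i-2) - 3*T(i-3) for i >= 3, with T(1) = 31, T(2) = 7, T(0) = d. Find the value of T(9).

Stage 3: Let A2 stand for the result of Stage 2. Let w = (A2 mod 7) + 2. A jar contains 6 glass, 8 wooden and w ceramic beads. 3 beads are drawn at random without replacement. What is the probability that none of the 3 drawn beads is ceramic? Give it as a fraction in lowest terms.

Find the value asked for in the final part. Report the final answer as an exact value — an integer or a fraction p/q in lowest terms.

364/969

Stage 1: total draws C(6,3) = 20; favorable C(3,3) = 1; P = 1/20; answer 1/20
Stage 2: A1 = 1/20; threaded value p + q = 21; d = -21; T(3) = 3*(7) - 3*(31) - 3*(-21) = -9; iterating: T(3)=-9, T(4)=-141, T(5)=-417, T(6)=-801, T(7)=-729, T(8)=1467, T(9)=8991; answer 8991
Stage 3: A2 = 8991; w = 5; total draws C(19,3) = 969; favorable C(14,3) = 364; P = 364/969; answer 364/969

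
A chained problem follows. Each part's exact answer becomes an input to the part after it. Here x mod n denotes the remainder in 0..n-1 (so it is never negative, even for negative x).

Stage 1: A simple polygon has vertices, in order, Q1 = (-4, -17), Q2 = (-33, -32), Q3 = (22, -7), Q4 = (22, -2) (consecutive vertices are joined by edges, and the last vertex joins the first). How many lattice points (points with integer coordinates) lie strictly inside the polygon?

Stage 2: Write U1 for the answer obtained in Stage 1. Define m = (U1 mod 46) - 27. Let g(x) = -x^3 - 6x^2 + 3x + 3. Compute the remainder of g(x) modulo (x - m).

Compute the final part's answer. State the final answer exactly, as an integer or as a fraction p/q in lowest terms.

Stage 1: cross terms: (-4*-32 - -33*-17)=-433, (-33*-7 - 22*-32)=935, (22*-2 - 22*-7)=110, (22*-17 - -4*-2)=-382; twice the area = |230| = 230; area = 115; boundary points = 1 + 5 + 5 + 1 = 12; strictly interior points = area - boundary/2 + 1 = 110; answer 110
Stage 2: U1 = 110; m = -9; remainder = value at the root: -1*(-9)^3 - 6*(-9)^2 + 3*(-9)^1 + 3 = (729) + (-486) + (-27) + (3) = 219; answer 219

219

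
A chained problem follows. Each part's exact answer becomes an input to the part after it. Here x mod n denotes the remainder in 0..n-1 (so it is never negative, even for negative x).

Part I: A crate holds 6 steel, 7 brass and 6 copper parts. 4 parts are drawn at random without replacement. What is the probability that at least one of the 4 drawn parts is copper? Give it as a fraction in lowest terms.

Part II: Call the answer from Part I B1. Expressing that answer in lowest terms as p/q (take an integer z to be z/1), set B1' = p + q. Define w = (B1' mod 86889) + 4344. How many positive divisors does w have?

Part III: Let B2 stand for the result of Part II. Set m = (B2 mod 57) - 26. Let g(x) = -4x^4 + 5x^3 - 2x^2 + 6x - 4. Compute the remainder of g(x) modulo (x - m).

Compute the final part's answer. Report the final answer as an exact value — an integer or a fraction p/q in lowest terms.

-991368

Part I: total draws C(19,4) = 3876; complement C(13,4) = 715; favorable 3876 - 715 = 3161; P = 3161/3876; answer 3161/3876
Part II: B1 = 3161/3876; threaded value p + q = 7037; w = 11381; 11381 = 19 * 599; number of divisors = (1+1) * (1+1) = 4; answer 4
Part III: B2 = 4; m = -22; remainder = value at the root: -4*(-22)^4 + 5*(-22)^3 - 2*(-22)^2 + 6*(-22)^1 - 4 = (-937024) + (-53240) + (-968) + (-132) + (-4) = -991368; answer -991368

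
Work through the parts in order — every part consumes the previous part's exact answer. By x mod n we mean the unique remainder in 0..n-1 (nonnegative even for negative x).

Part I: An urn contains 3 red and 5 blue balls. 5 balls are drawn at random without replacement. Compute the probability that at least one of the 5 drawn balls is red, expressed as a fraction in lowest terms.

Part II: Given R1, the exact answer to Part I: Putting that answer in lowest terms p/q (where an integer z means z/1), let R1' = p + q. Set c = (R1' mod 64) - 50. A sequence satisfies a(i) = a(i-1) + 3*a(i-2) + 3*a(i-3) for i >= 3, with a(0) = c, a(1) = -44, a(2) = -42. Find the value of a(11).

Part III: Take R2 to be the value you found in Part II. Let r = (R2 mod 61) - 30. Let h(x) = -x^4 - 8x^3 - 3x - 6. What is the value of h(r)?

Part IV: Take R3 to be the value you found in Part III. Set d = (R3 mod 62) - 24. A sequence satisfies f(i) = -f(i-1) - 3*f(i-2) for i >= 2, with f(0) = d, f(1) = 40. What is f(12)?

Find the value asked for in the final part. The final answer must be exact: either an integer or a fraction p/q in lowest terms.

4226

Part I: total draws C(8,5) = 56; complement C(5,5) = 1; favorable 56 - 1 = 55; P = 55/56; answer 55/56
Part II: R1 = 55/56; threaded value p + q = 111; c = -3; a(3) = 1*(-42) + 3*(-44) + 3*(-3) = -183; iterating: a(3)=-183, a(4)=-441, a(5)=-1116, a(6)=-2988, a(7)=-7659, a(8)=-19971, a(9)=-51912, a(10)=-134802, a(11)=-350451; answer -350451
Part III: R2 = -350451; r = 25; -1*(25)^4 - 8*(25)^3 - 3*(25)^1 - 6 = (-390625) + (-125000) + (-75) + (-6) = -515706; answer -515706
Part IV: R3 = -515706; d = -14; f(2) = -1*(40) - 3*(-14) = 2; iterating: f(2)=2, f(3)=-122, f(4)=116, f(5)=250, f(6)=-598, f(7)=-152, f(8)=1946, f(9)=-1490, f(10)=-4348, f(11)=8818, f(12)=4226; answer 4226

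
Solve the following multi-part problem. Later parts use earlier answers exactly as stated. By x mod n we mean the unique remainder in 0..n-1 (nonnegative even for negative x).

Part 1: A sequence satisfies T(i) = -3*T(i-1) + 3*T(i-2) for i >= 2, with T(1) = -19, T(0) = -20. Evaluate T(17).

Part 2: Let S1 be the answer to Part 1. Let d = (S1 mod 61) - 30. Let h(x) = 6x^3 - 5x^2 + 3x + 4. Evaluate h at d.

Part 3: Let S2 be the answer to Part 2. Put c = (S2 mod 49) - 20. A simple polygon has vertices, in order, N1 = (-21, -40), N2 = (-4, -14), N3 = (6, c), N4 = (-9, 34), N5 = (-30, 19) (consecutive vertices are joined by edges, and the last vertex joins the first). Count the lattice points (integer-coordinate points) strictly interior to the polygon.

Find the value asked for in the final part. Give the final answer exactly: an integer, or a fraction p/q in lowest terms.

Part 1: T(2) = -3*(-19) + 3*(-20) = -3; iterating: T(2)=-3, T(3)=-48, T(4)=135, T(5)=-549, T(6)=2052, T(7)=-7803, T(8)=29565, T(9)=-112104, T(10)=425007, T(11)=-1611333, T(12)=6109020, T(13)=-23161059, T(14)=87810237, T(15)=-332913888, T(16)=1262172375, T(17)=-4785258789; answer -4785258789
Part 2: S1 = -4785258789; d = 7; 6*(7)^3 - 5*(7)^2 + 3*(7)^1 + 4 = (2058) + (-245) + (21) + (4) = 1838; answer 1838
Part 3: S2 = 1838; c = 5; cross terms: (-21*-14 - -4*-40)=134, (-4*5 - 6*-14)=64, (6*34 - -9*5)=249, (-9*19 - -30*34)=849, (-30*-40 - -21*19)=1599; twice the area = |2895| = 2895; area = 2895/2; boundary points = 1 + 1 + 1 + 3 + 1 = 7; strictly interior points = area - boundary/2 + 1 = 1445; answer 1445

1445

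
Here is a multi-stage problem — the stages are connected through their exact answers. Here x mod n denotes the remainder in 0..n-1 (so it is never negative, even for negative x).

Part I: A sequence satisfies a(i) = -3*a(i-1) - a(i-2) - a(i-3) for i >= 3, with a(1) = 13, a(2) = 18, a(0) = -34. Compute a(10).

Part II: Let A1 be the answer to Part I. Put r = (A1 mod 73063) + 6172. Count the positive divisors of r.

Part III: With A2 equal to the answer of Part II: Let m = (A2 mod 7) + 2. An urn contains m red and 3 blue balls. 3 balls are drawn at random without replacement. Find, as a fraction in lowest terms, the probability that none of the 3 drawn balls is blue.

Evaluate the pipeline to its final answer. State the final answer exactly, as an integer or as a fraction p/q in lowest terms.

1/20

Part I: a(3) = -3*(18) - 1*(13) - 1*(-34) = -33; iterating: a(3)=-33, a(4)=68, a(5)=-189, a(6)=532, a(7)=-1475, a(8)=4082, a(9)=-11303, a(10)=31302; answer 31302
Part II: A1 = 31302; r = 37474; 37474 = 2 * 41 * 457; number of divisors = (1+1) * (1+1) * (1+1) = 8; answer 8
Part III: A2 = 8; m = 3; total draws C(6,3) = 20; favorable C(3,3) = 1; P = 1/20; answer 1/20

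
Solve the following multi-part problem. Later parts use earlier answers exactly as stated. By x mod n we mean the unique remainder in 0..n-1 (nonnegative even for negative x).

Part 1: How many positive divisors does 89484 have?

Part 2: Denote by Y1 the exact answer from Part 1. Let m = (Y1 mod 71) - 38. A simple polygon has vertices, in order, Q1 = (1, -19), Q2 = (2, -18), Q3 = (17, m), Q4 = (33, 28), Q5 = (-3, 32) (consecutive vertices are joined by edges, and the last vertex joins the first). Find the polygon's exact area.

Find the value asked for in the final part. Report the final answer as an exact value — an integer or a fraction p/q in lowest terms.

2773/2

Part 1: 89484 = 2^2 * 3 * 7457; number of divisors = (2+1) * (1+1) * (1+1) = 12; answer 12
Part 2: Y1 = 12; m = -26; cross terms: (1*-18 - 2*-19)=20, (2*-26 - 17*-18)=254, (17*28 - 33*-26)=1334, (33*32 - -3*28)=1140, (-3*-19 - 1*32)=25; twice the area = |2773| = 2773; area = 2773/2; answer 2773/2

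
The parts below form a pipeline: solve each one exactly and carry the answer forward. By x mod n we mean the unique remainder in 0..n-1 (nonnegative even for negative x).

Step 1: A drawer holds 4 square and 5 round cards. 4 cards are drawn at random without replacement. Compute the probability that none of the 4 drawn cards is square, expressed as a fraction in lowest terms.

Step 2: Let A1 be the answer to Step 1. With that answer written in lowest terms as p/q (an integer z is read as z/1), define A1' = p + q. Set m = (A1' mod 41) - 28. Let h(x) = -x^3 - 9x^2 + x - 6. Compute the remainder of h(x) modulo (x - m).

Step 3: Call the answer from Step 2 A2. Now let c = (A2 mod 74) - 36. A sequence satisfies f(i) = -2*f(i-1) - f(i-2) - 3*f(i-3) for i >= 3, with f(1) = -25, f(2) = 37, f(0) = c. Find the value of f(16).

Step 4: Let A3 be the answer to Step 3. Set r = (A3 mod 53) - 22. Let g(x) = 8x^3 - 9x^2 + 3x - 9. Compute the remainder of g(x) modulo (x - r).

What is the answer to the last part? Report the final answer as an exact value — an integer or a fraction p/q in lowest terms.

-7

Step 1: total draws C(9,4) = 126; favorable C(5,4) = 5; P = 5/126; answer 5/126
Step 2: A1 = 5/126; threaded value p + q = 131; m = -20; remainder = value at the root: -1*(-20)^3 - 9*(-20)^2 + 1*(-20)^1 - 6 = (8000) + (-3600) + (-20) + (-6) = 4374; answer 4374
Step 3: A2 = 4374; c = -28; f(3) = -2*(37) - 1*(-25) - 3*(-28) = 35; iterating: f(3)=35, f(4)=-32, f(5)=-82, f(6)=91, f(7)=-4, f(8)=163, f(9)=-595, f(10)=1039, f(11)=-1972, f(12)=4690, f(13)=-10525, f(14)=22276, f(15)=-48097, f(16)=105493; answer 105493
Step 4: A3 = 105493; r = 1; remainder = value at the root: 8*(1)^3 - 9*(1)^2 + 3*(1)^1 - 9 = (8) + (-9) + (3) + (-9) = -7; answer -7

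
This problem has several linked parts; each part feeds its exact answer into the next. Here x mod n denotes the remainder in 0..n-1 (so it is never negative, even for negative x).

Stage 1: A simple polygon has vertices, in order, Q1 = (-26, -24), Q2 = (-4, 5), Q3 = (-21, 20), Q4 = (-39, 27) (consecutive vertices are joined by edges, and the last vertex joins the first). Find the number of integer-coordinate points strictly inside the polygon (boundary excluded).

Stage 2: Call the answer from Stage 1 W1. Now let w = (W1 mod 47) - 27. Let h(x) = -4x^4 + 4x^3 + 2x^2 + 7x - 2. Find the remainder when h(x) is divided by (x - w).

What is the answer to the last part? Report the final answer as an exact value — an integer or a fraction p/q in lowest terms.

-104

Stage 1: cross terms: (-26*5 - -4*-24)=-226, (-4*20 - -21*5)=25, (-21*27 - -39*20)=213, (-39*-24 - -26*27)=1638; twice the area = |1650| = 1650; area = 825; boundary points = 1 + 1 + 1 + 1 = 4; strictly interior points = area - boundary/2 + 1 = 824; answer 824
Stage 2: W1 = 824; w = -2; remainder = value at the root: -4*(-2)^4 + 4*(-2)^3 + 2*(-2)^2 + 7*(-2)^1 - 2 = (-64) + (-32) + (8) + (-14) + (-2) = -104; answer -104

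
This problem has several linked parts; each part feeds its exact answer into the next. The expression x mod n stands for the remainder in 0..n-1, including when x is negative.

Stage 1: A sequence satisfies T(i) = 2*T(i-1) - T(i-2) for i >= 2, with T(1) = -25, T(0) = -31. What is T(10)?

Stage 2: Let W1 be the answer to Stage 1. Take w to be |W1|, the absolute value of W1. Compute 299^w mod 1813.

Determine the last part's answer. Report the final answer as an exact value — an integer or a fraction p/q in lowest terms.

Stage 1: T(2) = 2*(-25) - 1*(-31) = -19; iterating: T(2)=-19, T(3)=-13, T(4)=-7, T(5)=-1, T(6)=5, T(7)=11, T(8)=17, T(9)=23, T(10)=29; answer 29
Stage 2: W1 = 29; w = 29; squarings mod 1813: 299^1=299, 299^2=564, 299^4=821, 299^8=1418, 299^16=107; 299^29 = 299^1 * 299^4 * 299^8 * 299^16 = 1767 (mod 1813); answer 1767

1767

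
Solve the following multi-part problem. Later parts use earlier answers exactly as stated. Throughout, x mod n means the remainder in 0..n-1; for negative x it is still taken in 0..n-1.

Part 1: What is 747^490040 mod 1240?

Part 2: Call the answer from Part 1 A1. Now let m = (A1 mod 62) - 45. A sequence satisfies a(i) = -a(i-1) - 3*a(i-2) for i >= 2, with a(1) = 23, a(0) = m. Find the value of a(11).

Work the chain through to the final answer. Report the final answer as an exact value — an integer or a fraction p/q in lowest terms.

2099

Part 1: squarings mod 1240: 747^1=747, 747^2=9, 747^4=81, 747^8=361, 747^16=121, 747^32=1001, 747^64=81, 747^128=361, 747^256=121, 747^512=1001, 747^1024=81, 747^2048=361, 747^4096=121, 747^8192=1001, 747^16384=81, 747^32768=361, 747^65536=121, 747^131072=1001, 747^262144=81; 747^490040 = 747^8 * 747^16 * 747^32 * 747^512 * 747^2048 * 747^4096 * 747^8192 * 747^16384 * 747^65536 * 747^131072 * 747^262144 = 1121 (mod 1240); answer 1121
Part 2: A1 = 1121; m = -40; a(2) = -1*(23) - 3*(-40) = 97; iterating: a(2)=97, a(3)=-166, a(4)=-125, a(5)=623, a(6)=-248, a(7)=-1621, a(8)=2365, a(9)=2498, a(10)=-9593, a(11)=2099; answer 2099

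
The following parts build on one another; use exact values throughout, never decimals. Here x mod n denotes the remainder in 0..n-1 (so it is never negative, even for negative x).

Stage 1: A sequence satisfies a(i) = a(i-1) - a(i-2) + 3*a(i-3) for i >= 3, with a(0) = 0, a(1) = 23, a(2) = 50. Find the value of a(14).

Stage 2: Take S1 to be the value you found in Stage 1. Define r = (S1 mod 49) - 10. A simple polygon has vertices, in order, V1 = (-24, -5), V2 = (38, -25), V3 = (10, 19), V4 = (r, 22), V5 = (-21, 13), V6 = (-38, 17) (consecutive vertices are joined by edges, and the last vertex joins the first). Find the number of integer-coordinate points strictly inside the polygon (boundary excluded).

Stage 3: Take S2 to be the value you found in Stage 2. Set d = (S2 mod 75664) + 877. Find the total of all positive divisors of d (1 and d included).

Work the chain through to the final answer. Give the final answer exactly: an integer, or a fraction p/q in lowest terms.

Stage 1: a(3) = 1*(50) - 1*(23) + 3*(0) = 27; iterating: a(3)=27, a(4)=46, a(5)=169, a(6)=204, a(7)=173, a(8)=476, a(9)=915, a(10)=958, a(11)=1471, a(12)=3258, a(13)=4661, a(14)=5816; answer 5816
Stage 2: S1 = 5816; r = 24; cross terms: (-24*-25 - 38*-5)=790, (38*19 - 10*-25)=972, (10*22 - 24*19)=-236, (24*13 - -21*22)=774, (-21*17 - -38*13)=137, (-38*-5 - -24*17)=598; twice the area = |3035| = 3035; area = 3035/2; boundary points = 2 + 4 + 1 + 9 + 1 + 2 = 19; strictly interior points = area - boundary/2 + 1 = 1509; answer 1509
Stage 3: S2 = 1509; d = 2386; 2386 = 2 * 1193; sigma = (1 + 2) * (1 + 1193) = 3 * 1194 = 3582; answer 3582

3582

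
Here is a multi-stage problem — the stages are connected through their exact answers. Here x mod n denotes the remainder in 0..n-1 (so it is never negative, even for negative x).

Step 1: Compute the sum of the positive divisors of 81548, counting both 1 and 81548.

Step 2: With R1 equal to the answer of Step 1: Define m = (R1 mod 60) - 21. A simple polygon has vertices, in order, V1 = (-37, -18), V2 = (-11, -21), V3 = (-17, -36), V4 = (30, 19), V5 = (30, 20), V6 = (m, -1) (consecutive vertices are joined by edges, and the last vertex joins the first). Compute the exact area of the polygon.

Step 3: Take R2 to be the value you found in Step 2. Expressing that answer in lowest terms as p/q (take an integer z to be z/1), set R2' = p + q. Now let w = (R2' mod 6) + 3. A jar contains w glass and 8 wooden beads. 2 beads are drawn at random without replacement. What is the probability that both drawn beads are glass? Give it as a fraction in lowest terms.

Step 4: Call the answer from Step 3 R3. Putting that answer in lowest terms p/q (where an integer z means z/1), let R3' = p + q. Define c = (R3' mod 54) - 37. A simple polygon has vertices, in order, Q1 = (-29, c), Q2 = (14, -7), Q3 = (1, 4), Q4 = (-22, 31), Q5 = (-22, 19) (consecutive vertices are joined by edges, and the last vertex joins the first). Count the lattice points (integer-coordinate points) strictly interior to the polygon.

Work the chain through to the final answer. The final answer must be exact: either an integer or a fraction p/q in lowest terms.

Step 1: 81548 = 2^2 * 19 * 29 * 37; sigma = (1 + 2 + 4) * (1 + 19) * (1 + 29) * (1 + 37) = 7 * 20 * 30 * 38 = 159600; answer 159600
Step 2: R1 = 159600; m = -21; cross terms: (-37*-21 - -11*-18)=579, (-11*-36 - -17*-21)=39, (-17*19 - 30*-36)=757, (30*20 - 30*19)=30, (30*-1 - -21*20)=390, (-21*-18 - -37*-1)=341; twice the area = |2136| = 2136; area = 1068; answer 1068
Step 3: R2 = 1068; threaded value p + q = 1069; w = 4; total draws C(12,2) = 66; favorable C(4,2) = 6; P = 1/11; answer 1/11
Step 4: R3 = 1/11; threaded value p + q = 12; c = -25; cross terms: (-29*-7 - 14*-25)=553, (14*4 - 1*-7)=63, (1*31 - -22*4)=119, (-22*19 - -22*31)=264, (-22*-25 - -29*19)=1101; twice the area = |2100| = 2100; area = 1050; boundary points = 1 + 1 + 1 + 12 + 1 = 16; strictly interior points = area - boundary/2 + 1 = 1043; answer 1043

1043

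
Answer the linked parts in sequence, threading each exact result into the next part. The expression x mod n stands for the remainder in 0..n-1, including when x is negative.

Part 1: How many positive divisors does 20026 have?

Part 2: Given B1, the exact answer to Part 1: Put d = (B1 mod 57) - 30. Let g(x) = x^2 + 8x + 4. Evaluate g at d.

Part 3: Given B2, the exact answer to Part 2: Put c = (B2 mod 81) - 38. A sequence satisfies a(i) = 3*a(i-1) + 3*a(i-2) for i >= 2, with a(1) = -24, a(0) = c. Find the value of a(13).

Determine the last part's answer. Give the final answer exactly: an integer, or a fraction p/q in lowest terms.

Part 1: 20026 = 2 * 17 * 19 * 31; number of divisors = (1+1) * (1+1) * (1+1) * (1+1) = 16; answer 16
Part 2: B1 = 16; d = -14; 1*(-14)^2 + 8*(-14)^1 + 4 = (196) + (-112) + (4) = 88; answer 88
Part 3: B2 = 88; c = -31; a(2) = 3*(-24) + 3*(-31) = -165; iterating: a(2)=-165, a(3)=-567, a(4)=-2196, a(5)=-8289, a(6)=-31455, a(7)=-119232, a(8)=-452061, a(9)=-1713879, a(10)=-6497820, a(11)=-24635097, a(12)=-93398751, a(13)=-354101544; answer -354101544

-354101544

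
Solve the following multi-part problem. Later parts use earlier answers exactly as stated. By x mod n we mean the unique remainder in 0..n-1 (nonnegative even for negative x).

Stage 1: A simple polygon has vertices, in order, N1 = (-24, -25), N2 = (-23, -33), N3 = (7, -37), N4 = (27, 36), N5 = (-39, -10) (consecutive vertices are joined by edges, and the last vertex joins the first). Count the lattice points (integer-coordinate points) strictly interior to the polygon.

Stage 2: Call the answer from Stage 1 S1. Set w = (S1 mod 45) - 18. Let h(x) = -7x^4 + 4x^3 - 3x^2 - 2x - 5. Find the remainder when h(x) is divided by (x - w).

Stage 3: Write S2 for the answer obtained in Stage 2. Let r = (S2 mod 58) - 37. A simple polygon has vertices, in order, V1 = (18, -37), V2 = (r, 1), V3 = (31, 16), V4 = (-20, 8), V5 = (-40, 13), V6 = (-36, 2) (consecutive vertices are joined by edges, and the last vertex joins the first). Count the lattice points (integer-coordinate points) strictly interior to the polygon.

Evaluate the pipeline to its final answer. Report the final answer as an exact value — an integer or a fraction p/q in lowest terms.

Stage 1: cross terms: (-24*-33 - -23*-25)=217, (-23*-37 - 7*-33)=1082, (7*36 - 27*-37)=1251, (27*-10 - -39*36)=1134, (-39*-25 - -24*-10)=735; twice the area = |4419| = 4419; area = 4419/2; boundary points = 1 + 2 + 1 + 2 + 15 = 21; strictly interior points = area - boundary/2 + 1 = 2200; answer 2200
Stage 2: S1 = 2200; w = 22; remainder = value at the root: -7*(22)^4 + 4*(22)^3 - 3*(22)^2 - 2*(22)^1 - 5 = (-1639792) + (42592) + (-1452) + (-44) + (-5) = -1598701; answer -1598701
Stage 3: S2 = -1598701; r = -26; cross terms: (18*1 - -26*-37)=-944, (-26*16 - 31*1)=-447, (31*8 - -20*16)=568, (-20*13 - -40*8)=60, (-40*2 - -36*13)=388, (-36*-37 - 18*2)=1296; twice the area = |921| = 921; area = 921/2; boundary points = 2 + 3 + 1 + 5 + 1 + 3 = 15; strictly interior points = area - boundary/2 + 1 = 454; answer 454

454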